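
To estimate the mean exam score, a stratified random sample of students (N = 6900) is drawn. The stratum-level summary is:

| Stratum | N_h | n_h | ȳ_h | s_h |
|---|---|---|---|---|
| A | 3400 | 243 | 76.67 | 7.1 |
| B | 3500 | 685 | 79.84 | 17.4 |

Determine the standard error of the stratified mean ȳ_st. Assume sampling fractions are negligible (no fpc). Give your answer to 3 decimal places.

SE(ȳ_st) ≈ 0.405

V̂(ȳ_st) = Σ W_h² s_h²/n_h, with W_h = N_h/N and N = 6900:
  stratum A: (3400/6900)²·7.1²/243 = 0.0503698
  stratum B: (3500/6900)²·17.4²/685 = 0.113722
V̂(ȳ_st) = 0.164092
SE(ȳ_st) = √0.164092 = 0.405083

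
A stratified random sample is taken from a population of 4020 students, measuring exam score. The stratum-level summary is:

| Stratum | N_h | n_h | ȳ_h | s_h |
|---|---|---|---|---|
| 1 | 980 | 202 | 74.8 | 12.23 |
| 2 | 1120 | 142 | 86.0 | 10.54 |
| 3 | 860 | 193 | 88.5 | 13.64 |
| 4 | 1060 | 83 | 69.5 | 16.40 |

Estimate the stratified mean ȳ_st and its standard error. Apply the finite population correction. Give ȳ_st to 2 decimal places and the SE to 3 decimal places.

ȳ_st ≈ 79.45, SE ≈ 0.574

ȳ_st = Σ W_h ȳ_h = (980·74.8 + 1120·86.0 + 860·88.5 + 1060·69.5)/4020 = 79.45373
V̂(ȳ_st) = Σ W_h² (1 − n_h/N_h) s_h²/n_h, with W_h = N_h/N and N = 4020:
  stratum 1: (980/4020)²·(1 − 202/980)·12.23²/202 = 0.0349345
  stratum 2: (1120/4020)²·(1 − 142/1120)·10.54²/142 = 0.0530271
  stratum 3: (860/4020)²·(1 − 193/860)·13.64²/193 = 0.0342171
  stratum 4: (1060/4020)²·(1 − 83/1060)·16.40²/83 = 0.207662
V̂(ȳ_st) = 0.329841
SE(ȳ_st) = √0.329841 = 0.574318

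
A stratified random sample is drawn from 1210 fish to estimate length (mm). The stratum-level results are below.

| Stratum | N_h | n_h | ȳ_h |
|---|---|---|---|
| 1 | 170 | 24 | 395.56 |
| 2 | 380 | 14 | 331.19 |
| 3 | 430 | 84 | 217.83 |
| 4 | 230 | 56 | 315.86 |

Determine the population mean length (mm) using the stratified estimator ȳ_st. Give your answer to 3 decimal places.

N = Σ N_h = 1210. Stratum weights W_h = N_h/N.
ȳ_st = (170·395.56 + 380·331.19 + 430·217.83 + 230·315.86) / 1210 = 297.03479

ȳ_st ≈ 297.035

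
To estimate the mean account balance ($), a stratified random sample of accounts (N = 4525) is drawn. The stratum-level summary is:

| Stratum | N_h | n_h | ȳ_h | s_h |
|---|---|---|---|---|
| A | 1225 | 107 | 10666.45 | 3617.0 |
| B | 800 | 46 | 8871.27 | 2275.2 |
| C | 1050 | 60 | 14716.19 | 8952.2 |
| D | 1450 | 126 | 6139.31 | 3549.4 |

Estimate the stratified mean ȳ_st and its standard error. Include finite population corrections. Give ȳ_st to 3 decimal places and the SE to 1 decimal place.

ȳ_st = Σ W_h ȳ_h = (1225·10666.45 + 800·8871.27 + 1050·14716.19 + 1450·6139.31)/4525 = 9838.10304
V̂(ȳ_st) = Σ W_h² (1 − n_h/N_h) s_h²/n_h, with W_h = N_h/N and N = 4525:
  stratum A: (1225/4525)²·(1 − 107/1225)·3617.0²/107 = 8178.13
  stratum B: (800/4525)²·(1 − 46/800)·2275.2²/46 = 3315.17
  stratum C: (1050/4525)²·(1 − 60/1050)·8952.2²/60 = 67810.3
  stratum D: (1450/4525)²·(1 − 126/1450)·3549.4²/126 = 9374.72
V̂(ȳ_st) = 88678.3
SE(ȳ_st) = √88678.3 = 297.789

ȳ_st ≈ 9838.103, SE ≈ 297.8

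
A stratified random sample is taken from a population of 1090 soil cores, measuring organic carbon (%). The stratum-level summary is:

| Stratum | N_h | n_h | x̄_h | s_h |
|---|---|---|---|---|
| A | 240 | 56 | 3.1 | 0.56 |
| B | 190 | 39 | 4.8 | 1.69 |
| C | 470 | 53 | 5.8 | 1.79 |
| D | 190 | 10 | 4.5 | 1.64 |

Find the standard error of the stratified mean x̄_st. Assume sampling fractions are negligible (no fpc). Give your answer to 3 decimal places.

V̂(x̄_st) = Σ W_h² s_h²/n_h, with W_h = N_h/N and N = 1090:
  stratum A: (240/1090)²·0.56²/56 = 0.000271492
  stratum B: (190/1090)²·1.69²/39 = 0.00222517
  stratum C: (470/1090)²·1.79²/53 = 0.0112402
  stratum D: (190/1090)²·1.64²/10 = 0.00817225
V̂(x̄_st) = 0.0219091
SE(x̄_st) = √0.0219091 = 0.148017

SE(x̄_st) ≈ 0.148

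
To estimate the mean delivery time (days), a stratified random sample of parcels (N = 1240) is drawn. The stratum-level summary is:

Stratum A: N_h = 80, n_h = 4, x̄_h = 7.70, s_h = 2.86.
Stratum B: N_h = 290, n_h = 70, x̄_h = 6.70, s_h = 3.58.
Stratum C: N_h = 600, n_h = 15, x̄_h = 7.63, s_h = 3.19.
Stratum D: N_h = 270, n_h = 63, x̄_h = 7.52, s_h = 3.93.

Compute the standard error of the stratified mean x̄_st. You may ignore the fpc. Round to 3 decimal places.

V̂(x̄_st) = Σ W_h² s_h²/n_h, with W_h = N_h/N and N = 1240:
  stratum A: (80/1240)²·2.86²/4 = 0.00851155
  stratum B: (290/1240)²·3.58²/70 = 0.0100143
  stratum C: (600/1240)²·3.19²/15 = 0.158836
  stratum D: (270/1240)²·3.93²/63 = 0.0116233
V̂(x̄_st) = 0.188985
SE(x̄_st) = √0.188985 = 0.434724

SE(x̄_st) ≈ 0.435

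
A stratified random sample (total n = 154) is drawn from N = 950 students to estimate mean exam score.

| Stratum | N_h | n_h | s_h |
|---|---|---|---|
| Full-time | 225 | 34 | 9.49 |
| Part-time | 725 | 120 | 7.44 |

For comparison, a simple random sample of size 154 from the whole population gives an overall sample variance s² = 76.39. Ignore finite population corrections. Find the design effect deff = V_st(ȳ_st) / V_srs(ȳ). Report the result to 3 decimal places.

deff ≈ 0.841

V̂(ȳ_st) = Σ W_h² s_h²/n_h, with W_h = N_h/N and N = 950:
  stratum Full-time: (225/950)²·9.49²/34 = 0.148584
  stratum Part-time: (725/950)²·7.44²/120 = 0.268654
V_st = 0.417238
V_srs = s²/n = 76.39/154 = 0.496039
deff = V_st / V_srs = 0.417238/0.496039 = 0.8411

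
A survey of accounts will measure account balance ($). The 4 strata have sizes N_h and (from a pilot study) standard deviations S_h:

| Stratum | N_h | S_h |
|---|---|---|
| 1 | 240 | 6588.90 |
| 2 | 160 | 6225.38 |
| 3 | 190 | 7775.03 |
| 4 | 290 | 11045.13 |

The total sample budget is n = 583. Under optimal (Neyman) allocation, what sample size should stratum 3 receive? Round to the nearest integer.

Neyman allocation: n_h = n · N_h S_h / Σ N_i S_i, with n = 583.
  stratum 1: N_h·S_h = 240·6588.90 = 1581336.00
  stratum 2: N_h·S_h = 160·6225.38 = 996060.80
  stratum 3: N_h·S_h = 190·7775.03 = 1477255.70
  stratum 4: N_h·S_h = 290·11045.13 = 3203087.70
Σ N_h S_h = 7257740.20
n for stratum 3 = 583·1477255.70/7257740.20 = 118.665 → 119

119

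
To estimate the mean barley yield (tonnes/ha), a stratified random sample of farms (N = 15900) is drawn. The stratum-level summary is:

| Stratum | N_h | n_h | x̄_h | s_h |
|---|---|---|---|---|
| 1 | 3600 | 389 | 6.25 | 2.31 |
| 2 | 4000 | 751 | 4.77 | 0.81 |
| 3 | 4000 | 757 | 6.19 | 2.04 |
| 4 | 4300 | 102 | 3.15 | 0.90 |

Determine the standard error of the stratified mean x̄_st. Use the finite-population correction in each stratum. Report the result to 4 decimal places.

SE(x̄_st) ≈ 0.0390

V̂(x̄_st) = Σ W_h² (1 − n_h/N_h) s_h²/n_h, with W_h = N_h/N and N = 15900:
  stratum 1: (3600/15900)²·(1 − 389/3600)·2.31²/389 = 0.000627224
  stratum 2: (4000/15900)²·(1 − 751/4000)·0.81²/751 = 4.49103e-05
  stratum 3: (4000/15900)²·(1 − 757/4000)·2.04²/757 = 0.000282083
  stratum 4: (4300/15900)²·(1 − 102/4300)·0.90²/102 = 0.000567024
V̂(x̄_st) = 0.00152124
SE(x̄_st) = √0.00152124 = 0.0390031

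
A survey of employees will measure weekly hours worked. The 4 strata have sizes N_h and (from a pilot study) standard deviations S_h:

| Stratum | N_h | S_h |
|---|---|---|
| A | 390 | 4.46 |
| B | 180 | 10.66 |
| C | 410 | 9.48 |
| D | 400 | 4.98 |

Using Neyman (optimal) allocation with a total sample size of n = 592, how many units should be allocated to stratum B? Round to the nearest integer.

Neyman allocation: n_h = n · N_h S_h / Σ N_i S_i, with n = 592.
  stratum A: N_h·S_h = 390·4.46 = 1739.40
  stratum B: N_h·S_h = 180·10.66 = 1918.80
  stratum C: N_h·S_h = 410·9.48 = 3886.80
  stratum D: N_h·S_h = 400·4.98 = 1992.00
Σ N_h S_h = 9537.00
n for stratum B = 592·1918.80/9537.00 = 119.108 → 119

119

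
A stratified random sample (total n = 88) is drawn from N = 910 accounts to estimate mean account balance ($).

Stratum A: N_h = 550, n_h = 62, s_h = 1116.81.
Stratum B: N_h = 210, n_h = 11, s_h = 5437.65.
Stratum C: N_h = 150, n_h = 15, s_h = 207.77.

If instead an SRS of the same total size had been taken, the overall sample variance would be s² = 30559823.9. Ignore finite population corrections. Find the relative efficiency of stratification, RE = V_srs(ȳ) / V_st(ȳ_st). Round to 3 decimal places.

V̂(ȳ_st) = Σ W_h² s_h²/n_h, with W_h = N_h/N and N = 910:
  stratum A: (550/910)²·1116.81²/62 = 7348.68
  stratum B: (210/910)²·5437.65²/11 = 143148
  stratum C: (150/910)²·207.77²/15 = 78.1941
V_st = 150575
V_srs = s²/n = 30559823.9/88 = 347271
Relative efficiency = V_srs / V_st = 347271/150575 = 2.3063

RE ≈ 2.306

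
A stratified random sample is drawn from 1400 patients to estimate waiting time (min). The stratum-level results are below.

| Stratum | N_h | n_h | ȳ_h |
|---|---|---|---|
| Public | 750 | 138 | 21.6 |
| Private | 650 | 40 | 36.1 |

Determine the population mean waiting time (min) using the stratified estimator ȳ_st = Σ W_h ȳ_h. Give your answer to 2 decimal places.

N = Σ N_h = 1400. Stratum weights W_h = N_h/N.
ȳ_st = (750·21.6 + 650·36.1) / 1400 = 28.3321

ȳ_st ≈ 28.33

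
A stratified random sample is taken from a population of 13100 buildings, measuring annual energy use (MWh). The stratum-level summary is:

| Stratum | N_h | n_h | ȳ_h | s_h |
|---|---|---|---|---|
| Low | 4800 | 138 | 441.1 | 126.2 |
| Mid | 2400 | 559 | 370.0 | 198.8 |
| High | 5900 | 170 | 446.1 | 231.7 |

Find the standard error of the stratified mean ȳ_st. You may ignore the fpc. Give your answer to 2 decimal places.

SE(ȳ_st) ≈ 9.05

V̂(ȳ_st) = Σ W_h² s_h²/n_h, with W_h = N_h/N and N = 13100:
  stratum Low: (4800/13100)²·126.2²/138 = 15.4946
  stratum Mid: (2400/13100)²·198.8²/559 = 2.37302
  stratum High: (5900/13100)²·231.7²/170 = 64.0567
V̂(ȳ_st) = 81.9243
SE(ȳ_st) = √81.9243 = 9.0512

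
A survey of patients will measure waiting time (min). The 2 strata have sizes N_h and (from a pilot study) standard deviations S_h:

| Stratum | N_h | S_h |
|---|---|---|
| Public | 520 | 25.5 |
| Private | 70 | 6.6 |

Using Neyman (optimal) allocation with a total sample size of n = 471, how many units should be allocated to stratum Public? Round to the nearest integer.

Neyman allocation: n_h = n · N_h S_h / Σ N_i S_i, with n = 471.
  stratum Public: N_h·S_h = 520·25.5 = 13260.00
  stratum Private: N_h·S_h = 70·6.6 = 462.00
Σ N_h S_h = 13722.00
n for stratum Public = 471·13260.00/13722.00 = 455.142 → 455

455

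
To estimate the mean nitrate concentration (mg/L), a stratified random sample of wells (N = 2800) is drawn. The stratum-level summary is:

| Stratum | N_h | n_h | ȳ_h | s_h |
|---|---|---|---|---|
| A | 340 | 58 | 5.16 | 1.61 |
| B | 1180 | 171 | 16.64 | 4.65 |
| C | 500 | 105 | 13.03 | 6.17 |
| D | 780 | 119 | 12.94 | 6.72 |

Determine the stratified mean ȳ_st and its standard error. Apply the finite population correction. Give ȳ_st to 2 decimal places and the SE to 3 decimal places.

ȳ_st ≈ 13.57, SE ≈ 0.232

ȳ_st = Σ W_h ȳ_h = (340·5.16 + 1180·16.64 + 500·13.03 + 780·12.94)/2800 = 13.57064
V̂(ȳ_st) = Σ W_h² (1 − n_h/N_h) s_h²/n_h, with W_h = N_h/N and N = 2800:
  stratum A: (340/2800)²·(1 − 58/340)·1.61²/58 = 0.000546557
  stratum B: (1180/2800)²·(1 − 171/1180)·4.65²/171 = 0.0192029
  stratum C: (500/2800)²·(1 − 105/500)·6.17²/105 = 0.00913339
  stratum D: (780/2800)²·(1 − 119/780)·6.72²/119 = 0.0249558
V̂(ȳ_st) = 0.0538387
SE(ȳ_st) = √0.0538387 = 0.232032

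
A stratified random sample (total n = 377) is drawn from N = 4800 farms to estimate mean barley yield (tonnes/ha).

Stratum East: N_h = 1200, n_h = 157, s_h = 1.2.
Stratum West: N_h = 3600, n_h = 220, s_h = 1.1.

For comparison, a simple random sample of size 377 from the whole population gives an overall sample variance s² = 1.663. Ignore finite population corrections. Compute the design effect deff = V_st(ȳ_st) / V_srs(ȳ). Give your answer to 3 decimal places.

deff ≈ 0.831

V̂(ȳ_st) = Σ W_h² s_h²/n_h, with W_h = N_h/N and N = 4800:
  stratum East: (1200/4800)²·1.2²/157 = 0.000573248
  stratum West: (3600/4800)²·1.1²/220 = 0.00309375
V_st = 0.003667
V_srs = s²/n = 1.663/377 = 0.00441114
deff = V_st / V_srs = 0.003667/0.00441114 = 0.8313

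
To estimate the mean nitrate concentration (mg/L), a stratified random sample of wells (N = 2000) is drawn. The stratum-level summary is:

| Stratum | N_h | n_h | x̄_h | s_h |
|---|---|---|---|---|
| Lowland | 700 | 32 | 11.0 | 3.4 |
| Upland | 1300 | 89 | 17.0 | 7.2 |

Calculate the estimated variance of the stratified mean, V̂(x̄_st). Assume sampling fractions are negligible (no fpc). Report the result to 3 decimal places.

V̂(x̄_st) = Σ W_h² s_h²/n_h, with W_h = N_h/N and N = 2000:
  stratum Lowland: (700/2000)²·3.4²/32 = 0.0442531
  stratum Upland: (1300/2000)²·7.2²/89 = 0.246094
V̂(x̄_st) = 0.290348

V̂(x̄_st) ≈ 0.290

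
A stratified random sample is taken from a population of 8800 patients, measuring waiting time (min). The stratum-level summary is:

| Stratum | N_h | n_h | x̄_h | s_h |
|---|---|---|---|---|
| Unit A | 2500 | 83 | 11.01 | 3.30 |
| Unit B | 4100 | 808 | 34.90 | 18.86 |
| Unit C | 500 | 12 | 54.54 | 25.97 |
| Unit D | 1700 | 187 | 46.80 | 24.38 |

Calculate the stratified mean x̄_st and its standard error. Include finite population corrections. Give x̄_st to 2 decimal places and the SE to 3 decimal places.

x̄_st ≈ 31.53, SE ≈ 0.608

x̄_st = Σ W_h x̄_h = (2500·11.01 + 4100·34.90 + 500·54.54 + 1700·46.80)/8800 = 31.52784
V̂(x̄_st) = Σ W_h² (1 − n_h/N_h) s_h²/n_h, with W_h = N_h/N and N = 8800:
  stratum Unit A: (2500/8800)²·(1 − 83/2500)·3.30²/83 = 0.0102377
  stratum Unit B: (4100/8800)²·(1 − 808/4100)·18.86²/808 = 0.0767274
  stratum Unit C: (500/8800)²·(1 − 12/500)·25.97²/12 = 0.177087
  stratum Unit D: (1700/8800)²·(1 − 187/1700)·24.38²/187 = 0.105572
V̂(x̄_st) = 0.369624
SE(x̄_st) = √0.369624 = 0.607967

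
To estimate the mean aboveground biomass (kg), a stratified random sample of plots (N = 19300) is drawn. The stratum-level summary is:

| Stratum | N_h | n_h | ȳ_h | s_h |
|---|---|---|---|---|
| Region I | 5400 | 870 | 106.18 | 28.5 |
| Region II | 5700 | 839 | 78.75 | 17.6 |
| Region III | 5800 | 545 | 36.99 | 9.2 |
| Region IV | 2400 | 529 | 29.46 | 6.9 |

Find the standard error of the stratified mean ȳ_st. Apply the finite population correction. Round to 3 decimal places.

SE(ȳ_st) ≈ 0.320

V̂(ȳ_st) = Σ W_h² (1 − n_h/N_h) s_h²/n_h, with W_h = N_h/N and N = 19300:
  stratum Region I: (5400/19300)²·(1 − 870/5400)·28.5²/870 = 0.0613123
  stratum Region II: (5700/19300)²·(1 − 839/5700)·17.6²/839 = 0.0274631
  stratum Region III: (5800/19300)²·(1 − 545/5800)·9.2²/545 = 0.0127077
  stratum Region IV: (2400/19300)²·(1 − 529/2400)·6.9²/529 = 0.00108496
V̂(ȳ_st) = 0.102568
SE(ȳ_st) = √0.102568 = 0.320262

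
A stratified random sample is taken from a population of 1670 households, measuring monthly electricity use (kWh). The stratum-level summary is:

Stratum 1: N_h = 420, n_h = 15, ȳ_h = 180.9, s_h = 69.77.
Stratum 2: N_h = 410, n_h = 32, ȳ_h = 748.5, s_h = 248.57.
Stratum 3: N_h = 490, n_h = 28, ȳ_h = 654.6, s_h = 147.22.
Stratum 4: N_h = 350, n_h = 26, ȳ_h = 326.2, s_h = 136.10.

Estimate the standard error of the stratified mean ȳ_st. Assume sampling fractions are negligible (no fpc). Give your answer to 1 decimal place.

V̂(ȳ_st) = Σ W_h² s_h²/n_h, with W_h = N_h/N and N = 1670:
  stratum 1: (420/1670)²·69.77²/15 = 20.5264
  stratum 2: (410/1670)²·248.57²/32 = 116.381
  stratum 3: (490/1670)²·147.22²/28 = 66.64
  stratum 4: (350/1670)²·136.10²/26 = 31.2929
V̂(ȳ_st) = 234.84
SE(ȳ_st) = √234.84 = 15.3245

SE(ȳ_st) ≈ 15.3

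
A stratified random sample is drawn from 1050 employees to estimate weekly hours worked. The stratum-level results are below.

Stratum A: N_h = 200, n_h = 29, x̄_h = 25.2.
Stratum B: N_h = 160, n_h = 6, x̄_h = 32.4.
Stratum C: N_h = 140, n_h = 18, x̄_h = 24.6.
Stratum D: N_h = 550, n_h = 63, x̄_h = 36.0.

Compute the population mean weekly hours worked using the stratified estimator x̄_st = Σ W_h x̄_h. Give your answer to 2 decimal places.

x̄_st ≈ 31.87

N = Σ N_h = 1050. Stratum weights W_h = N_h/N.
x̄_st = (200·25.2 + 160·32.4 + 140·24.6 + 550·36.0) / 1050 = 31.8743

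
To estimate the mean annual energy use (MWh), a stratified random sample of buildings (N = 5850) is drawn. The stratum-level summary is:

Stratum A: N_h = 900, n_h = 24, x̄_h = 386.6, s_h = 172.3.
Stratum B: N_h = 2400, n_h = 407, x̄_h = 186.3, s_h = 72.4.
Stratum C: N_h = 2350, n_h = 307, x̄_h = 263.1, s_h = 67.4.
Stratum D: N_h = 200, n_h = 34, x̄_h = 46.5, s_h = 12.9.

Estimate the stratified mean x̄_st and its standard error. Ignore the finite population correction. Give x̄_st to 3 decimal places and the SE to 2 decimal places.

x̄_st ≈ 243.187, SE ≈ 5.82

x̄_st = Σ W_h x̄_h = (900·386.6 + 2400·186.3 + 2350·263.1 + 200·46.5)/5850 = 243.18718
V̂(x̄_st) = Σ W_h² s_h²/n_h, with W_h = N_h/N and N = 5850:
  stratum A: (900/5850)²·172.3²/24 = 29.2774
  stratum B: (2400/5850)²·72.4²/407 = 2.16767
  stratum C: (2350/5850)²·67.4²/307 = 2.38784
  stratum D: (200/5850)²·12.9²/34 = 0.00572069
V̂(x̄_st) = 33.8386
SE(x̄_st) = √33.8386 = 5.8171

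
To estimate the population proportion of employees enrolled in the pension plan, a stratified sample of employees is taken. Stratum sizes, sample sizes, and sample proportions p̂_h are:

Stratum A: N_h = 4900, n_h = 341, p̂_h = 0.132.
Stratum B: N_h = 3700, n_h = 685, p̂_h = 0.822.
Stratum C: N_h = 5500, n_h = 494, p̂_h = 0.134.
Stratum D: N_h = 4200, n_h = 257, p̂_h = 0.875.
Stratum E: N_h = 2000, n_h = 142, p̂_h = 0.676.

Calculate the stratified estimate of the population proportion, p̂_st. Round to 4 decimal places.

N = 20300; stratum weights W_h = N_h/N.
p̂_st = Σ W_h p̂_h = (4900·0.132 + 3700·0.822 + 5500·0.134 + 4200·0.875 + 2000·0.676)/20300 = 0.46563

p̂_st ≈ 0.4656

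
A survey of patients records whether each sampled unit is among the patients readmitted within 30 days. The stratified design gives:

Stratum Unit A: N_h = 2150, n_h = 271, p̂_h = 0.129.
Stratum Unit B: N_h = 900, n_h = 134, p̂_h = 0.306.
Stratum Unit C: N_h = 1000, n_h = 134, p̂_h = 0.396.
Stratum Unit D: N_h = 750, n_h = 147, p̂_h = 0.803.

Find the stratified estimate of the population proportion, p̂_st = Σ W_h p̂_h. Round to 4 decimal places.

N = 4800; stratum weights W_h = N_h/N.
p̂_st = Σ W_h p̂_h = (2150·0.129 + 900·0.306 + 1000·0.396 + 750·0.803)/4800 = 0.32312

p̂_st ≈ 0.3231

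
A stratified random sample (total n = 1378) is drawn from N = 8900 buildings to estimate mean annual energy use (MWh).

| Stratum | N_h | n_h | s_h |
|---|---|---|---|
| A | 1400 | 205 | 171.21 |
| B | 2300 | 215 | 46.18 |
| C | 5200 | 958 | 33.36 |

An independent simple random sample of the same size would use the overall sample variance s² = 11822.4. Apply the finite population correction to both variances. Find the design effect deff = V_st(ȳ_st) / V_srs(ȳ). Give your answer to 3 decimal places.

V̂(ȳ_st) = Σ W_h² (1 − n_h/N_h) s_h²/n_h, with W_h = N_h/N and N = 8900:
  stratum A: (1400/8900)²·(1 − 205/1400)·171.21²/205 = 3.02009
  stratum B: (2300/8900)²·(1 − 215/2300)·46.18²/215 = 0.600514
  stratum C: (5200/8900)²·(1 − 958/5200)·33.36²/958 = 0.323505
V_st = 3.94411
V_srs = (1 − 1378/8900)·11822.4/1378 = 7.25103
deff = V_st / V_srs = 3.94411/7.25103 = 0.5439

deff ≈ 0.544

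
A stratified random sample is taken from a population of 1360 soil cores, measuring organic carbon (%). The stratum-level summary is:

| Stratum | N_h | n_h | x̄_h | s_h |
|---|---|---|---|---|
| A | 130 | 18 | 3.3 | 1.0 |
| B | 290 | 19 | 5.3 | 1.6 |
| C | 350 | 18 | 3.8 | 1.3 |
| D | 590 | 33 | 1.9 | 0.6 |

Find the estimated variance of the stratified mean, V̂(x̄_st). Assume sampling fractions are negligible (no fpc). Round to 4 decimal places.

V̂(x̄_st) = Σ W_h² s_h²/n_h, with W_h = N_h/N and N = 1360:
  stratum A: (130/1360)²·1.0²/18 = 0.000507617
  stratum B: (290/1360)²·1.6²/19 = 0.00612639
  stratum C: (350/1360)²·1.3²/18 = 0.00621831
  stratum D: (590/1360)²·0.6²/33 = 0.00205312
V̂(x̄_st) = 0.0149054

V̂(x̄_st) ≈ 0.0149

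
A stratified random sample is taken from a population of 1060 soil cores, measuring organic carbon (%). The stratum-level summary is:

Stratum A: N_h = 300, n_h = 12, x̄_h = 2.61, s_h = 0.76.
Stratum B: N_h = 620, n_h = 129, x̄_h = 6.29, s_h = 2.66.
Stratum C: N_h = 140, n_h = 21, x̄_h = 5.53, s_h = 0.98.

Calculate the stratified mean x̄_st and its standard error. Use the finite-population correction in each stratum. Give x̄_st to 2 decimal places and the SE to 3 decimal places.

x̄_st = Σ W_h x̄_h = (300·2.61 + 620·6.29 + 140·5.53)/1060 = 5.14811
V̂(x̄_st) = Σ W_h² (1 − n_h/N_h) s_h²/n_h, with W_h = N_h/N and N = 1060:
  stratum A: (300/1060)²·(1 − 12/300)·0.76²/12 = 0.00370125
  stratum B: (620/1060)²·(1 − 129/620)·2.66²/129 = 0.0148606
  stratum C: (140/1060)²·(1 − 21/140)·0.98²/21 = 0.000678104
V̂(x̄_st) = 0.0192399
SE(x̄_st) = √0.0192399 = 0.138708

x̄_st ≈ 5.15, SE ≈ 0.139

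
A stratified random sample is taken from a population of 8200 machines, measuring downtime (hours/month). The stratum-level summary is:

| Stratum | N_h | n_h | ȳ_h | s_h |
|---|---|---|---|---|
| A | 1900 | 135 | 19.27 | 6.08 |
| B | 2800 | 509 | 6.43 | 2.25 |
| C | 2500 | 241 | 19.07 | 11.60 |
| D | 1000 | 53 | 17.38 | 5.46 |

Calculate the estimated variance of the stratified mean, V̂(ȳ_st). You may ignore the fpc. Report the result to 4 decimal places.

V̂(ȳ_st) ≈ 0.0761

V̂(ȳ_st) = Σ W_h² s_h²/n_h, with W_h = N_h/N and N = 8200:
  stratum A: (1900/8200)²·6.08²/135 = 0.0147012
  stratum B: (2800/8200)²·2.25²/509 = 0.00115967
  stratum C: (2500/8200)²·11.60²/241 = 0.0518981
  stratum D: (1000/8200)²·5.46²/53 = 0.0083653
V̂(ȳ_st) = 0.0761243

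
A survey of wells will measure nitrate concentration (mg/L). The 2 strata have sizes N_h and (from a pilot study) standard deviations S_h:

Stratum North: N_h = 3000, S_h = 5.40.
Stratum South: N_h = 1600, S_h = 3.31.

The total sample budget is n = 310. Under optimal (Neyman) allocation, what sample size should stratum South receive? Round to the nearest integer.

76

Neyman allocation: n_h = n · N_h S_h / Σ N_i S_i, with n = 310.
  stratum North: N_h·S_h = 3000·5.40 = 16200.00
  stratum South: N_h·S_h = 1600·3.31 = 5296.00
Σ N_h S_h = 21496.00
n for stratum South = 310·5296.00/21496.00 = 76.375 → 76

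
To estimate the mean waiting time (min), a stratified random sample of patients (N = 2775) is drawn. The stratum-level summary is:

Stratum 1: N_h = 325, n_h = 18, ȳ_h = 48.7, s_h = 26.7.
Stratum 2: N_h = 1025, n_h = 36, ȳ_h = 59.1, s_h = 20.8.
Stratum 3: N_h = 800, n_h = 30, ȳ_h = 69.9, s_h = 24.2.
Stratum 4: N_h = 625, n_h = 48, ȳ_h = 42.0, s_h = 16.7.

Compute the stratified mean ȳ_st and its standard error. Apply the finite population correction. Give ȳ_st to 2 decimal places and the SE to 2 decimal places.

ȳ_st ≈ 57.14, SE ≈ 1.98

ȳ_st = Σ W_h ȳ_h = (325·48.7 + 1025·59.1 + 800·69.9 + 625·42.0)/2775 = 57.14414
V̂(ȳ_st) = Σ W_h² (1 − n_h/N_h) s_h²/n_h, with W_h = N_h/N and N = 2775:
  stratum 1: (325/2775)²·(1 − 18/325)·26.7²/18 = 0.513152
  stratum 2: (1025/2775)²·(1 − 36/1025)·20.8²/36 = 1.58204
  stratum 3: (800/2775)²·(1 − 30/800)·24.2²/30 = 1.56158
  stratum 4: (625/2775)²·(1 − 48/625)·16.7²/48 = 0.272096
V̂(ȳ_st) = 3.92887
SE(ȳ_st) = √3.92887 = 1.98214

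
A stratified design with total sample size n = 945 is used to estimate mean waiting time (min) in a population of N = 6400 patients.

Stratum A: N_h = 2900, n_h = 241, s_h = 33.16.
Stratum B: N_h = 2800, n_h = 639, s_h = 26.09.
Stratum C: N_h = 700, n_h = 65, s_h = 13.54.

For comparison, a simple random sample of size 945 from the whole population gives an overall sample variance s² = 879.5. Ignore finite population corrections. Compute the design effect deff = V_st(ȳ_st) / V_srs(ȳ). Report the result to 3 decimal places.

V̂(ȳ_st) = Σ W_h² s_h²/n_h, with W_h = N_h/N and N = 6400:
  stratum A: (2900/6400)²·33.16²/241 = 0.936803
  stratum B: (2800/6400)²·26.09²/639 = 0.203894
  stratum C: (700/6400)²·13.54²/65 = 0.0337412
V_st = 1.17444
V_srs = s²/n = 879.5/945 = 0.930688
deff = V_st / V_srs = 1.17444/0.930688 = 1.2619

deff ≈ 1.262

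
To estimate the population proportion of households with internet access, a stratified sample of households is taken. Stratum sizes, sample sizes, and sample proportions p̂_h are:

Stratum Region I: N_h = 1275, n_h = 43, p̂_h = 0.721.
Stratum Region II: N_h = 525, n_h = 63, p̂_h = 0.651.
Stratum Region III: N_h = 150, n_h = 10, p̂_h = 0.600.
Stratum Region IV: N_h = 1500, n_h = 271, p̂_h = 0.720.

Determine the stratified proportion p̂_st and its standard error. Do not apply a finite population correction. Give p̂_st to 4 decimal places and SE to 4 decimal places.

p̂_st ≈ 0.7047, SE ≈ 0.0305

N = 3450; stratum weights W_h = N_h/N.
p̂_st = Σ W_h p̂_h = (1275·0.721 + 525·0.651 + 150·0.600 + 1500·0.720)/3450 = 0.70465
V̂(p̂_st) = Σ W_h² p̂_h(1−p̂_h)/(n_h−1):
  stratum Region I: (1275/3450)²·0.721·0.279/42 = 0.000654142
  stratum Region II: (525/3450)²·0.651·0.349/62 = 8.48585e-05
  stratum Region III: (150/3450)²·0.600·0.400/9 = 5.04096e-05
  stratum Region IV: (1500/3450)²·0.720·0.280/270 = 0.000141147
V̂(p̂_st) = 0.000930557; SE = √V̂ = 0.030505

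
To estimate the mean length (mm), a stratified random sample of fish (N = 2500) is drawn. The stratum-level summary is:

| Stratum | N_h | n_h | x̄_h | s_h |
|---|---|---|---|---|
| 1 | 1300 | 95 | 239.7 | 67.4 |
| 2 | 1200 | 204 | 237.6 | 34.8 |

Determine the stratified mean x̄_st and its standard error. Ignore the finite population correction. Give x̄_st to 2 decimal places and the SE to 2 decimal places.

x̄_st = Σ W_h x̄_h = (1300·239.7 + 1200·237.6)/2500 = 238.69200
V̂(x̄_st) = Σ W_h² s_h²/n_h, with W_h = N_h/N and N = 2500:
  stratum 1: (1300/2500)²·67.4²/95 = 12.9301
  stratum 2: (1200/2500)²·34.8²/204 = 1.36776
V̂(x̄_st) = 14.2979
SE(x̄_st) = √14.2979 = 3.78126

x̄_st ≈ 238.69, SE ≈ 3.78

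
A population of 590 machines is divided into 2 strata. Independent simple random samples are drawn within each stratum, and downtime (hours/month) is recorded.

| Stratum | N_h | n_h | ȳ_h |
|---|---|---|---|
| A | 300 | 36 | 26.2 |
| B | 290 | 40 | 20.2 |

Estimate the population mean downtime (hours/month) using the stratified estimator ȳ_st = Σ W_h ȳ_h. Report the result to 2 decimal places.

ȳ_st ≈ 23.25

N = Σ N_h = 590. Stratum weights W_h = N_h/N.
ȳ_st = (300·26.2 + 290·20.2) / 590 = 23.2508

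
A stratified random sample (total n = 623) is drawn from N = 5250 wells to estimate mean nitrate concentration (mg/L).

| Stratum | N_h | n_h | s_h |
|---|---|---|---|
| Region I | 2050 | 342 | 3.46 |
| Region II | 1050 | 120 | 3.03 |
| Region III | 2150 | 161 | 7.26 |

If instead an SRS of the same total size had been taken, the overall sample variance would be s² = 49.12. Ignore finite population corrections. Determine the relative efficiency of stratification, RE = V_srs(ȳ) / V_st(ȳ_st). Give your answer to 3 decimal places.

RE ≈ 1.246

V̂(ȳ_st) = Σ W_h² s_h²/n_h, with W_h = N_h/N and N = 5250:
  stratum Region I: (2050/5250)²·3.46²/342 = 0.00533722
  stratum Region II: (1050/5250)²·3.03²/120 = 0.0030603
  stratum Region III: (2150/5250)²·7.26²/161 = 0.0549042
V_st = 0.0633017
V_srs = s²/n = 49.12/623 = 0.0788443
Relative efficiency = V_srs / V_st = 0.0788443/0.0633017 = 1.2455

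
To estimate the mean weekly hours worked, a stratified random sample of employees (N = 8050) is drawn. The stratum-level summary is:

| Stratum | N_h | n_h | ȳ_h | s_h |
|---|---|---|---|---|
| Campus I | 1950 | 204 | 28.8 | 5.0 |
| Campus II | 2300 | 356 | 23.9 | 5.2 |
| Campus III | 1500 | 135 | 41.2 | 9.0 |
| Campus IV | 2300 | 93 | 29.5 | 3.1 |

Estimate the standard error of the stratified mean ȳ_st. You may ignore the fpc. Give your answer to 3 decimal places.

V̂(ȳ_st) = Σ W_h² s_h²/n_h, with W_h = N_h/N and N = 8050:
  stratum Campus I: (1950/8050)²·5.0²/204 = 0.00719097
  stratum Campus II: (2300/8050)²·5.2²/356 = 0.00620041
  stratum Campus III: (1500/8050)²·9.0²/135 = 0.0208325
  stratum Campus IV: (2300/8050)²·3.1²/93 = 0.00843537
V̂(ȳ_st) = 0.0426593
SE(ȳ_st) = √0.0426593 = 0.206541

SE(ȳ_st) ≈ 0.207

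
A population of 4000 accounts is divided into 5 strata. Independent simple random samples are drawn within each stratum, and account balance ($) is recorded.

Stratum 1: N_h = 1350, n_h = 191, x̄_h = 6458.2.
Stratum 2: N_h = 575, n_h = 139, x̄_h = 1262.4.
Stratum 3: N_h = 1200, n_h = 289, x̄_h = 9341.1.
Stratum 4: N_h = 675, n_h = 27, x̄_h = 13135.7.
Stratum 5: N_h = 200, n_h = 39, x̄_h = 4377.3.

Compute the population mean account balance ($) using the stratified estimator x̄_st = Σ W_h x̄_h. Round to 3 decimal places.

N = Σ N_h = 4000. Stratum weights W_h = N_h/N.
x̄_st = (1350·6458.2 + 575·1262.4 + 1200·9341.1 + 675·13135.7 + 200·4377.3) / 4000 = 7598.95687

x̄_st ≈ 7598.957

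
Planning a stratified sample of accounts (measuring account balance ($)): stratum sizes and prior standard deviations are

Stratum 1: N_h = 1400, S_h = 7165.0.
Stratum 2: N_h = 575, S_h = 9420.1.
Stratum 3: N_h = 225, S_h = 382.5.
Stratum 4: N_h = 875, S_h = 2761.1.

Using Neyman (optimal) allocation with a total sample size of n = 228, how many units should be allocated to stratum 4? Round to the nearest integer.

Neyman allocation: n_h = n · N_h S_h / Σ N_i S_i, with n = 228.
  stratum 1: N_h·S_h = 1400·7165.0 = 10031000.00
  stratum 2: N_h·S_h = 575·9420.1 = 5416557.50
  stratum 3: N_h·S_h = 225·382.5 = 86062.50
  stratum 4: N_h·S_h = 875·2761.1 = 2415962.50
Σ N_h S_h = 17949582.50
n for stratum 4 = 228·2415962.50/17949582.50 = 30.688 → 31

31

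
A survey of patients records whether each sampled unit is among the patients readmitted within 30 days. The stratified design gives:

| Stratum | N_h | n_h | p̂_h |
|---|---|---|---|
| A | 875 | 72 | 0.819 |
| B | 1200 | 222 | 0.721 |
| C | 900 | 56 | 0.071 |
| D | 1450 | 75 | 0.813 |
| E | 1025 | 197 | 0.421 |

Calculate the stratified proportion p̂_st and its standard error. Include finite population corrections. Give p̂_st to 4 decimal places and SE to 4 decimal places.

N = 5450; stratum weights W_h = N_h/N.
p̂_st = Σ W_h p̂_h = (875·0.819 + 1200·0.721 + 900·0.071 + 1450·0.813 + 1025·0.421)/5450 = 0.59745
V̂(p̂_st) = Σ W_h² (1 − n_h/N_h) p̂_h(1−p̂_h)/(n_h−1):
  stratum A: (875/5450)²·(1 − 72/875)·0.819·0.181/71 = 4.93895e-05
  stratum B: (1200/5450)²·(1 − 222/1200)·0.721·0.279/221 = 3.59645e-05
  stratum C: (900/5450)²·(1 − 56/900)·0.071·0.929/55 = 3.06693e-05
  stratum D: (1450/5450)²·(1 − 75/1450)·0.813·0.187/74 = 0.000137904
  stratum E: (1025/5450)²·(1 − 197/1025)·0.421·0.579/196 = 3.55358e-05
V̂(p̂_st) = 0.000289463; SE = √V̂ = 0.0170136

p̂_st ≈ 0.5974, SE ≈ 0.0170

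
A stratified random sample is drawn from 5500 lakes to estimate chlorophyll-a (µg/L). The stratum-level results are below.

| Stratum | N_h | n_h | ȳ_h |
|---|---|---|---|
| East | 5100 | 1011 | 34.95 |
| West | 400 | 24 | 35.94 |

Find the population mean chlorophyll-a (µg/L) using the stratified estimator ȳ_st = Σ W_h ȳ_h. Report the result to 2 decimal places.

N = Σ N_h = 5500. Stratum weights W_h = N_h/N.
ȳ_st = (5100·34.95 + 400·35.94) / 5500 = 35.0220

ȳ_st ≈ 35.02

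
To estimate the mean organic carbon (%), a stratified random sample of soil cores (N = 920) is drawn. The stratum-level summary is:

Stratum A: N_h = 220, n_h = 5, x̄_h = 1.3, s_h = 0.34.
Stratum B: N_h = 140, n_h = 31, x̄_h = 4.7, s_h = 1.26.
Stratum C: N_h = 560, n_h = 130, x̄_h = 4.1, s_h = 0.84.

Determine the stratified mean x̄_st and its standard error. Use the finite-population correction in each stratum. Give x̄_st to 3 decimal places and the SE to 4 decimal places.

x̄_st = Σ W_h x̄_h = (220·1.3 + 140·4.7 + 560·4.1)/920 = 3.52174
V̂(x̄_st) = Σ W_h² (1 − n_h/N_h) s_h²/n_h, with W_h = N_h/N and N = 920:
  stratum A: (220/920)²·(1 − 5/220)·0.34²/5 = 0.00129203
  stratum B: (140/920)²·(1 − 31/140)·1.26²/31 = 0.000923333
  stratum C: (560/920)²·(1 − 130/560)·0.84²/130 = 0.00154417
V̂(x̄_st) = 0.00375954
SE(x̄_st) = √0.00375954 = 0.0613151

x̄_st ≈ 3.522, SE ≈ 0.0613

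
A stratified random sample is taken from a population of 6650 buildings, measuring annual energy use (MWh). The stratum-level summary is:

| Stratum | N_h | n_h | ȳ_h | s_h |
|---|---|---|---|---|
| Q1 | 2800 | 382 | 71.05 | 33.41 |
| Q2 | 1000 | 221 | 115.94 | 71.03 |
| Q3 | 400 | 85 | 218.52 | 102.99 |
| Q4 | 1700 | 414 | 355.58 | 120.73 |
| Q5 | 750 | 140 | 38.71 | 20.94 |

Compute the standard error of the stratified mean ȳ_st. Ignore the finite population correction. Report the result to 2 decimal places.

V̂(ȳ_st) = Σ W_h² s_h²/n_h, with W_h = N_h/N and N = 6650:
  stratum Q1: (2800/6650)²·33.41²/382 = 0.518039
  stratum Q2: (1000/6650)²·71.03²/221 = 0.516236
  stratum Q3: (400/6650)²·102.99²/85 = 0.45149
  stratum Q4: (1700/6650)²·120.73²/414 = 2.30083
  stratum Q5: (750/6650)²·20.94²/140 = 0.0398386
V̂(ȳ_st) = 3.82643
SE(ȳ_st) = √3.82643 = 1.95613

SE(ȳ_st) ≈ 1.96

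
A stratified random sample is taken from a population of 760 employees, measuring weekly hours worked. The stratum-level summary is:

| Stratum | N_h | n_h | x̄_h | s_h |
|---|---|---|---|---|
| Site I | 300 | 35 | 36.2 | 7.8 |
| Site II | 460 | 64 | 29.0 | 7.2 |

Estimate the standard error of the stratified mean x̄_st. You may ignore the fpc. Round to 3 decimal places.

SE(x̄_st) ≈ 0.753

V̂(x̄_st) = Σ W_h² s_h²/n_h, with W_h = N_h/N and N = 760:
  stratum Site I: (300/760)²·7.8²/35 = 0.270855
  stratum Site II: (460/760)²·7.2²/64 = 0.296738
V̂(x̄_st) = 0.567593
SE(x̄_st) = √0.567593 = 0.753388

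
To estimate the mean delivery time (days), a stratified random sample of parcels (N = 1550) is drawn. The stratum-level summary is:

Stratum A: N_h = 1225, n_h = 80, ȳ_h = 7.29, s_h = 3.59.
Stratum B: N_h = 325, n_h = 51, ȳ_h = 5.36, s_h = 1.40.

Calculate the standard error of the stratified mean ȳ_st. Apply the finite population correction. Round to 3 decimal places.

SE(ȳ_st) ≈ 0.309

V̂(ȳ_st) = Σ W_h² (1 − n_h/N_h) s_h²/n_h, with W_h = N_h/N and N = 1550:
  stratum A: (1225/1550)²·(1 − 80/1225)·3.59²/80 = 0.094054
  stratum B: (325/1550)²·(1 − 51/325)·1.40²/51 = 0.00142448
V̂(ȳ_st) = 0.0954784
SE(ȳ_st) = √0.0954784 = 0.308996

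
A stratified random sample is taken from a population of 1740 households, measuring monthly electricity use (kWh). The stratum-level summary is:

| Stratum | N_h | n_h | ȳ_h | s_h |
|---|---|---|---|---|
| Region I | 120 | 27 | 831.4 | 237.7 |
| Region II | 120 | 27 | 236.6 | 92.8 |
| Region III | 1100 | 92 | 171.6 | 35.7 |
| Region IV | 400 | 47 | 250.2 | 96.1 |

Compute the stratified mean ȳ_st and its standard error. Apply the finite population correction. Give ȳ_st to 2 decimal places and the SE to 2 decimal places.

ȳ_st ≈ 239.66, SE ≈ 4.81

ȳ_st = Σ W_h ȳ_h = (120·831.4 + 120·236.6 + 1100·171.6 + 400·250.2)/1740 = 239.65517
V̂(ȳ_st) = Σ W_h² (1 − n_h/N_h) s_h²/n_h, with W_h = N_h/N and N = 1740:
  stratum Region I: (120/1740)²·(1 − 27/120)·237.7²/27 = 7.71366
  stratum Region II: (120/1740)²·(1 − 27/120)·92.8²/27 = 1.1757
  stratum Region III: (1100/1740)²·(1 − 92/1100)·35.7²/92 = 5.07345
  stratum Region IV: (400/1740)²·(1 − 47/400)·96.1²/47 = 9.164
V̂(ȳ_st) = 23.1268
SE(ȳ_st) = √23.1268 = 4.80903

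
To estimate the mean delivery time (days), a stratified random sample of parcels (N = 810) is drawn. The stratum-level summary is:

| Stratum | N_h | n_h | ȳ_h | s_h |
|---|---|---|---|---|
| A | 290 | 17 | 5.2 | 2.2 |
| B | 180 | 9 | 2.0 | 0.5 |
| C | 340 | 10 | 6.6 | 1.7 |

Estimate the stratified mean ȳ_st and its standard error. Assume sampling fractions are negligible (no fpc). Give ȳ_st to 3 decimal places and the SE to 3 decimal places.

ȳ_st ≈ 5.077, SE ≈ 0.298

ȳ_st = Σ W_h ȳ_h = (290·5.2 + 180·2.0 + 340·6.6)/810 = 5.07654
V̂(ȳ_st) = Σ W_h² s_h²/n_h, with W_h = N_h/N and N = 810:
  stratum A: (290/810)²·2.2²/17 = 0.0364941
  stratum B: (180/810)²·0.5²/9 = 0.00137174
  stratum C: (340/810)²·1.7²/10 = 0.0509197
V̂(ȳ_st) = 0.0887855
SE(ȳ_st) = √0.0887855 = 0.297969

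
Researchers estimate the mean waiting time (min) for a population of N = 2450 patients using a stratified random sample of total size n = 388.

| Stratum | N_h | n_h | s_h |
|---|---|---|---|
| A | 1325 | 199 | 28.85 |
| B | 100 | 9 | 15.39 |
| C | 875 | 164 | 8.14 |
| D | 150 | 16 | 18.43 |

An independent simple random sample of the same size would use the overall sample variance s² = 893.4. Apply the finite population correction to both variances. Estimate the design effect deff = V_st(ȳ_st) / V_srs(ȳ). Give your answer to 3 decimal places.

V̂(ȳ_st) = Σ W_h² (1 − n_h/N_h) s_h²/n_h, with W_h = N_h/N and N = 2450:
  stratum A: (1325/2450)²·(1 − 199/1325)·28.85²/199 = 1.03959
  stratum B: (100/2450)²·(1 − 9/100)·15.39²/9 = 0.0398973
  stratum C: (875/2450)²·(1 − 164/875)·8.14²/164 = 0.0418746
  stratum D: (150/2450)²·(1 − 16/150)·18.43²/16 = 0.0710877
V_st = 1.19245
V_srs = (1 − 388/2450)·893.4/388 = 1.93792
deff = V_st / V_srs = 1.19245/1.93792 = 0.6153

deff ≈ 0.615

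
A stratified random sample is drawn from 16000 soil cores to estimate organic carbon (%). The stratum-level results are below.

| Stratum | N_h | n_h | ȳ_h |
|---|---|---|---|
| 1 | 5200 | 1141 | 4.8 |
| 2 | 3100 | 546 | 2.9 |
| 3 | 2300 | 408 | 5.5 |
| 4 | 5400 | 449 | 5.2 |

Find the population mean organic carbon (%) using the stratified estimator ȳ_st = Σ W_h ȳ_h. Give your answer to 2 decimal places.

N = Σ N_h = 16000. Stratum weights W_h = N_h/N.
ȳ_st = (5200·4.8 + 3100·2.9 + 2300·5.5 + 5400·5.2) / 16000 = 4.6675

ȳ_st ≈ 4.67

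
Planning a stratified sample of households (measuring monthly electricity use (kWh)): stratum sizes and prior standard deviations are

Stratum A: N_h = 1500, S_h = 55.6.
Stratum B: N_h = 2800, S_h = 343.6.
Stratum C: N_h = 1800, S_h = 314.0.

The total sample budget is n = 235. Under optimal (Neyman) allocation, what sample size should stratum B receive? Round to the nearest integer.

140

Neyman allocation: n_h = n · N_h S_h / Σ N_i S_i, with n = 235.
  stratum A: N_h·S_h = 1500·55.6 = 83400.00
  stratum B: N_h·S_h = 2800·343.6 = 962080.00
  stratum C: N_h·S_h = 1800·314.0 = 565200.00
Σ N_h S_h = 1610680.00
n for stratum B = 235·962080.00/1610680.00 = 140.369 → 140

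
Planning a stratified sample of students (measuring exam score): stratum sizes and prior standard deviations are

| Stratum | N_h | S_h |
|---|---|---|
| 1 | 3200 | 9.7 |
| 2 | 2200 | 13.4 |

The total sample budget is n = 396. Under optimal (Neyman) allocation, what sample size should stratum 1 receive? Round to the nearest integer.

Neyman allocation: n_h = n · N_h S_h / Σ N_i S_i, with n = 396.
  stratum 1: N_h·S_h = 3200·9.7 = 31040.00
  stratum 2: N_h·S_h = 2200·13.4 = 29480.00
Σ N_h S_h = 60520.00
n for stratum 1 = 396·31040.00/60520.00 = 203.104 → 203

203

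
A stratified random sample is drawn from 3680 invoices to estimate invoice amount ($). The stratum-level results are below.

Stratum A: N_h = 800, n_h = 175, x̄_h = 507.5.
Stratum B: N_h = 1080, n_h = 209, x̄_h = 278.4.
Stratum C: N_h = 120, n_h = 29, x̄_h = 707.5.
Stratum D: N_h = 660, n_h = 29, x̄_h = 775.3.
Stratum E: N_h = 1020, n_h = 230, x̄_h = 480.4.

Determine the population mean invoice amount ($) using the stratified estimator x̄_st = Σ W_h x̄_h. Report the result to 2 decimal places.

N = Σ N_h = 3680. Stratum weights W_h = N_h/N.
x̄_st = (800·507.5 + 1080·278.4 + 120·707.5 + 660·775.3 + 1020·480.4) / 3680 = 487.3038

x̄_st ≈ 487.30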